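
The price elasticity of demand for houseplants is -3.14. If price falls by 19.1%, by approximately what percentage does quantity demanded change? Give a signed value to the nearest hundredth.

%ΔQ ≈ E × %ΔP = (-3.14) × (-19.1%) ≈ 59.97%.

59.97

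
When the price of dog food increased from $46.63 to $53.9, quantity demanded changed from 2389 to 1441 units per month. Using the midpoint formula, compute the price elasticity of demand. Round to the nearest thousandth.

-3.423

%ΔQ = (1441 − 2389)/[(2389 + 1441)/2] = -948/1915 ≈ -0.4950.
%ΔP = (53.9 − 46.63)/[(46.63 + 53.9)/2] = 7.27/50.265 ≈ 0.1446.
Arc elasticity E = %ΔQ/%ΔP ≈ -0.4950/0.1446 ≈ -3.423.
|E| > 1: demand is elastic over this range.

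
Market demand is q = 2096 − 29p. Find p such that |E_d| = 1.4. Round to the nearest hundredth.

42.16

Set −bp/(a − bp) = −1.4 ⇒ bp = 1.4(a − bp) ⇒ bp(1+1.4) = 1.4·a.
p = 1.4·2096/(29·2.4) ≈ 42.16.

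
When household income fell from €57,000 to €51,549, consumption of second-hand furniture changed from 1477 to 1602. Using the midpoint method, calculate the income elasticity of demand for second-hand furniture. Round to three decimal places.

%ΔQ = (1602 − 1477)/[(1477+1602)/2] = 125/1539.5 ≈ 0.0812.
%ΔI = (51,549 − 57,000)/[(57,000+51,549)/2] = -5451/54274.5 ≈ -0.1004.
E_I = %ΔQ/%ΔI ≈ -0.808.
E_I < 0: inferior good.

-0.808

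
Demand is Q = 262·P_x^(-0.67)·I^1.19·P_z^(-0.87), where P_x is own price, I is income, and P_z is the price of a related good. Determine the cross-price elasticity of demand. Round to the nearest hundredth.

-0.87

For a Cobb–Douglas (constant-elasticity) form Q = A·P_z^α·…, the elasticity with respect to P_z equals the exponent α at every point.
Here the exponent on P_z is -0.87, so the cross-price elasticity of demand is -0.87.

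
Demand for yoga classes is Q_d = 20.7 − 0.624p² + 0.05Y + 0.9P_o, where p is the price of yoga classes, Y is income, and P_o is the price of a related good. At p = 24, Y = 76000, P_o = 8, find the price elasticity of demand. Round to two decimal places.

Substituting, Q_d = 20.7 − 0.624(24)² + 0.05(76000) + 0.9(8) = 20.7 − 359.424 + 3800 + 7.2 = 3468.476.
∂Q_d/∂p = −2·0.624·p = -29.952, so E_p = -29.952·(24/3468.476) ≈ -0.21.
|E_p| < 1: demand is inelastic.

-0.21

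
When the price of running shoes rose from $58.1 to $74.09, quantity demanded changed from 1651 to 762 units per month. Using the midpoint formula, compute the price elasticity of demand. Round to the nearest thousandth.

%Δq = (762 − 1651)/[(1651 + 762)/2] = -889/1206.5 ≈ -0.7368.
%Δp = (74.09 − 58.1)/[(58.1 + 74.09)/2] = 15.99/66.095 ≈ 0.2419.
Arc elasticity E = %Δq/%Δp ≈ -0.7368/0.2419 ≈ -3.046.
|E| > 1: demand is elastic over this range.

-3.046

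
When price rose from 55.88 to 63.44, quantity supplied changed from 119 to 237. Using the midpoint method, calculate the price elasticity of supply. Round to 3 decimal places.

%ΔQ = (237 − 119)/[(119 + 237)/2] = 118/178 ≈ 0.6629.
%Δp = (63.44 − 55.88)/[(55.88 + 63.44)/2] = 7.56/59.66 ≈ 0.1267.
Arc elasticity E = %ΔQ/%Δp ≈ 0.6629/0.1267 ≈ 5.231.
|E| > 1: supply is elastic over this range.

5.231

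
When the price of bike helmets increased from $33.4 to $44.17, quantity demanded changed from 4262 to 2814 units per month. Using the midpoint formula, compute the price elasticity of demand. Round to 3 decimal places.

-1.474

%ΔQ = (2814 − 4262)/[(4262 + 2814)/2] = -1448/3538 ≈ -0.4093.
%Δp = (44.17 − 33.4)/[(33.4 + 44.17)/2] = 10.77/38.785 ≈ 0.2777.
Arc elasticity E = %ΔQ/%Δp ≈ -0.4093/0.2777 ≈ -1.474.
|E| > 1: demand is elastic over this range.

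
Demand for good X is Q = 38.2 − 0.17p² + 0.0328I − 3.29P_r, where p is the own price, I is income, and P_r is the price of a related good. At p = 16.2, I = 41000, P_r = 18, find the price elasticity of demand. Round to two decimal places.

-0.07

At the given point, Q = 38.2 − 0.17(16.2)² + 0.0328(41000) − 3.29(18) = 38.2 − 44.6148 + 1344.8 − 59.22 = 1279.1652.
∂Q/∂p = −2·0.17·p = -5.508, so E_p = -5.508·(16.2/1279.1652) ≈ -0.07.
|E_p| < 1: demand is inelastic.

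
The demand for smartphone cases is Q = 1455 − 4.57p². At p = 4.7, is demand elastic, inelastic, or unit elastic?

inelastic

At p = 4.7, Q = 1354.0487.
dQ/dp = −2·4.57·p = −42.958.
Point elasticity E = (dQ/dp)·(p/Q) = -42.958 × 4.7/1354.0487 ≈ -0.149.
|E| ≈ 0.149 < 1, so demand is inelastic.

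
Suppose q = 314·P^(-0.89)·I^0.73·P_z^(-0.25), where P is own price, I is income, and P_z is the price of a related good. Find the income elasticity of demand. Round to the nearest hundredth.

For a Cobb–Douglas (constant-elasticity) form q = A·I^α·…, the elasticity with respect to I equals the exponent α at every point.
Here the exponent on I is 0.73, so the income elasticity of demand is 0.73.

0.73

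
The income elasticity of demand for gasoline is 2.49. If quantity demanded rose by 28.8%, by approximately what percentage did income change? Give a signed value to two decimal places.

%ΔQ ≈ E × %ΔI ⇒ %ΔI = %ΔQ / E = (28.8%)/(2.49) ≈ 11.57%.

11.57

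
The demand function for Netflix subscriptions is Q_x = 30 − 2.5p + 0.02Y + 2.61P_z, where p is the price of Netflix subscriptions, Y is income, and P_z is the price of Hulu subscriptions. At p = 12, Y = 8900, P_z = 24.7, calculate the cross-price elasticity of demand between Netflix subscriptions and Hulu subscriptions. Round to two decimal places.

Q_x = 30 − 2.5(12) + 0.02(8900) + 2.61(24.7) = 30 − 30 + 178 + 64.467 = 242.467.
∂Q_x/∂P_z = +2.61, so E_xy = 2.61·(24.7/242.467) ≈ 0.27.
E_xy > 0: the goods are substitutes.

0.27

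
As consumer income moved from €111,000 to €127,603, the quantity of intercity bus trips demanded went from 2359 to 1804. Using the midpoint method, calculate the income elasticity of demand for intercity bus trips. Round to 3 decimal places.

%ΔQ = (1804 − 2359)/[(2359+1804)/2] = -555/2081.5 ≈ -0.2666.
%ΔI = (127,603 − 111,000)/[(111,000+127,603)/2] = 16603/119301.5 ≈ 0.1392.
E_I = %ΔQ/%ΔI ≈ -1.916.
E_I < 0: inferior good.

-1.916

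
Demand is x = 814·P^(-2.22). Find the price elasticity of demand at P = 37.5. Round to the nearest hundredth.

For a Cobb–Douglas (constant-elasticity) form x = A·P^α·…, the elasticity with respect to P equals the exponent α at every point.
Here the exponent on P is -2.22, so the price elasticity of demand is -2.22.

-2.22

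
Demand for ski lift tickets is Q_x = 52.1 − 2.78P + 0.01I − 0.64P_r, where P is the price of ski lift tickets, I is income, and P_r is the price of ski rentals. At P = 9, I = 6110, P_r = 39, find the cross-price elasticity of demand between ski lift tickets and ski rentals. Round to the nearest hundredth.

-0.39

At the given point, Q_x = 52.1 − 2.78(9) + 0.01(6110) − 0.64(39) = 52.1 − 25.02 + 61.1 − 24.96 = 63.22.
∂Q_x/∂P_r = −0.64, so E_xy = -0.64·(39/63.22) ≈ -0.39.
E_xy < 0: the goods are complements.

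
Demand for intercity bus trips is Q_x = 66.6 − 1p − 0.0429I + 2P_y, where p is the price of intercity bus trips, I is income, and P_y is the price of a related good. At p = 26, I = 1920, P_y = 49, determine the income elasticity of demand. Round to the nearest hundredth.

-1.46

Substituting, Q_x = 66.6 − 1(26) − 0.0429(1920) + 2(49) = 66.6 − 26 − 82.368 + 98 = 56.232.
∂Q_x/∂I = −0.0429, so E_I = -0.0429·(1920/56.232) ≈ -1.46.
E_I < 0: inferior good.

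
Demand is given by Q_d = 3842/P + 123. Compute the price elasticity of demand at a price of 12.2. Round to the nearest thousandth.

At P = 12.2, Q_d = 437.918.
dQ_d/dP = −3842/P² = −25.813.
Point elasticity E = (dQ_d/dP)·(P/Q_d) = -25.813 × 12.2/437.918 ≈ -0.719.
|E| < 1, so demand is inelastic at this price.

-0.719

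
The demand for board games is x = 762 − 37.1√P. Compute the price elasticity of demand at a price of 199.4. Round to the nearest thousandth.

At P = 199.4, x = 238.1144.
dx/dP = −37.1/(2√P) = −37.1/(2·14.1209).
Point elasticity E = (dx/dP)·(P/x) = -1.3137 × 199.4/238.1144 ≈ -1.100.
|E| > 1, so demand is elastic at this price.

-1.100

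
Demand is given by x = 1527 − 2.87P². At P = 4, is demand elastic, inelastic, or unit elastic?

At P = 4, x = 1481.08.
dx/dP = −2·2.87·P = −22.96.
Point elasticity E = (dx/dP)·(P/x) = -22.96 × 4/1481.08 ≈ -0.062.
|E| ≈ 0.062 < 1, so demand is inelastic.

inelastic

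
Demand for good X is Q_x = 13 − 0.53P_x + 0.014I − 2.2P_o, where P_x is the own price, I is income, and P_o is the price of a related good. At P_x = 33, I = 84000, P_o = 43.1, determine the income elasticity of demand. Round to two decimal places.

1.09

Evaluating quantity at (P_x, I, P_o) gives Q_x = 13 − 0.53(33) + 0.014(84000) − 2.2(43.1) = 13 − 17.49 + 1176 − 94.82 = 1076.69.
∂Q_x/∂I = +0.014, so E_I = 0.014·(84000/1076.69) ≈ 1.09.
E_I > 1: normal good (luxury).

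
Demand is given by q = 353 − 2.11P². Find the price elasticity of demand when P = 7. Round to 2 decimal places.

-0.83

At P = 7, q = 249.61.
dq/dP = −2·2.11·P = −29.54.
Point elasticity E = (dq/dP)·(P/q) = -29.54 × 7/249.61 ≈ -0.83.
|E| < 1, so demand is inelastic at this price.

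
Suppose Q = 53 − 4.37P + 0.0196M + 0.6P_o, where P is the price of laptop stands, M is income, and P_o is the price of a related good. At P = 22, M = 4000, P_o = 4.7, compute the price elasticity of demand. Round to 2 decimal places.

At the given point, Q = 53 − 4.37(22) + 0.0196(4000) + 0.6(4.7) = 53 − 96.14 + 78.4 + 2.82 = 38.08.
∂Q/∂P = −4.37, so E_p = (−4.37)·(22/38.08) ≈ -2.52.
|E_p| > 1: demand is elastic.

-2.52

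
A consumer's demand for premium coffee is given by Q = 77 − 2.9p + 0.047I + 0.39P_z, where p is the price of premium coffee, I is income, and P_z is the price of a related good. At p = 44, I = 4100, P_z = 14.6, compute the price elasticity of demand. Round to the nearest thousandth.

Q = 77 − 2.9(44) + 0.047(4100) + 0.39(14.6) = 77 − 127.6 + 192.7 + 5.694 = 147.794.
∂Q/∂p = −2.9, so E_p = (−2.9)·(44/147.794) ≈ -0.863.
|E_p| < 1: demand is inelastic.

-0.863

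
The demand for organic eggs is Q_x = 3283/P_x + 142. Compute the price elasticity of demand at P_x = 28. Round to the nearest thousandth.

-0.452

At P_x = 28, Q_x = 259.25.
dQ_x/dP_x = −3283/P_x² = −4.1875.
Point elasticity E = (dQ_x/dP_x)·(P_x/Q_x) = -4.1875 × 28/259.25 ≈ -0.452.
|E| < 1, so demand is inelastic at this price.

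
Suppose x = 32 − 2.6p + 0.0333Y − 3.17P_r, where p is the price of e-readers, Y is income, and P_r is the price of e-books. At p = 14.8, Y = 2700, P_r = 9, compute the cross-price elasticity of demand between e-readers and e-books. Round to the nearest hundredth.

-0.52

Evaluating quantity at (p, Y, P_r) gives x = 32 − 2.6(14.8) + 0.0333(2700) − 3.17(9) = 32 − 38.48 + 89.91 − 28.53 = 54.9.
∂x/∂P_r = −3.17, so E_xy = -3.17·(9/54.9) ≈ -0.52.
E_xy < 0: the goods are complements.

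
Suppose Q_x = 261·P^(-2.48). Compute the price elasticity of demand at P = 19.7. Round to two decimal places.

For a Cobb–Douglas (constant-elasticity) form Q_x = A·P^α·…, the elasticity with respect to P equals the exponent α at every point.
Here the exponent on P is -2.48, so the price elasticity of demand is -2.48.

-2.48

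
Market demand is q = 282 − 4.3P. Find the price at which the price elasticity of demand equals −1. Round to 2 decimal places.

For linear demand q = a − bP, E = −bP/(a − bP). |E| = 1 ⇒ bP = a − bP ⇒ P = a/(2b).
P = 282/(2·4.3) ≈ 32.79.

32.79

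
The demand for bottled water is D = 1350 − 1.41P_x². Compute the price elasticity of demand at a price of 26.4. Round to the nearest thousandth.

At P_x = 26.4, D = 367.2864.
dD/dP_x = −2·1.41·P_x = −74.448.
Point elasticity E = (dD/dP_x)·(P_x/D) = -74.448 × 26.4/367.2864 ≈ -5.351.
|E| > 1, so demand is elastic at this price.

-5.351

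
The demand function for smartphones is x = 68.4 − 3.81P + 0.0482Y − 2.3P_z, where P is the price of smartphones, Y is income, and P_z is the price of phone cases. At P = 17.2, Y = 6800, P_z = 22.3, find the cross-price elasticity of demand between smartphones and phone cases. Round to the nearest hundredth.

-0.18

x = 68.4 − 3.81(17.2) + 0.0482(6800) − 2.3(22.3) = 68.4 − 65.532 + 327.76 − 51.29 = 279.338.
∂x/∂P_z = −2.3, so E_xy = -2.3·(22.3/279.338) ≈ -0.18.
E_xy < 0: the goods are complements.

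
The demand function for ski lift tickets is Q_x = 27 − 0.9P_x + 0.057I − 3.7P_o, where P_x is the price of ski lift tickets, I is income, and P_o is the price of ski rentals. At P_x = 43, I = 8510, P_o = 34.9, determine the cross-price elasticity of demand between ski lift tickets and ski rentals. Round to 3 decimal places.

Substituting, Q_x = 27 − 0.9(43) + 0.057(8510) − 3.7(34.9) = 27 − 38.7 + 485.07 − 129.13 = 344.24.
∂Q_x/∂P_o = −3.7, so E_xy = -3.7·(34.9/344.24) ≈ -0.375.
E_xy < 0: the goods are complements.

-0.375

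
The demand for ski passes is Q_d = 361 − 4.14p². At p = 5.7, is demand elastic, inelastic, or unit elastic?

At p = 5.7, Q_d = 226.4914.
dQ_d/dp = −2·4.14·p = −47.196.
Point elasticity E = (dQ_d/dp)·(p/Q_d) = -47.196 × 5.7/226.4914 ≈ -1.188.
|E| ≈ 1.188 > 1, so demand is elastic.

elastic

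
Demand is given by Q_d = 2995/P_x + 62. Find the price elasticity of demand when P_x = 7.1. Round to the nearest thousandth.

At P_x = 7.1, Q_d = 483.831.
dQ_d/dP_x = −2995/P_x² = −59.4128.
Point elasticity E = (dQ_d/dP_x)·(P_x/Q_d) = -59.4128 × 7.1/483.831 ≈ -0.872.
|E| < 1, so demand is inelastic at this price.

-0.872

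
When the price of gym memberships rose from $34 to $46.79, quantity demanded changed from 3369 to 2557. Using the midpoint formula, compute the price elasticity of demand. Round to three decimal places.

%ΔQ = (2557 − 3369)/[(3369 + 2557)/2] = -812/2963 ≈ -0.2740.
%Δp = (46.79 − 34)/[(34 + 46.79)/2] = 12.79/40.395 ≈ 0.3166.
Arc elasticity E = %ΔQ/%Δp ≈ -0.2740/0.3166 ≈ -0.866.
|E| < 1: demand is inelastic over this range.

-0.866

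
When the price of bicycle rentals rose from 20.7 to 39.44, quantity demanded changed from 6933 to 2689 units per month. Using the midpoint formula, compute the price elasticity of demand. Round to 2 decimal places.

%ΔQ = (2689 − 6933)/[(6933 + 2689)/2] = -4244/4811 ≈ -0.8821.
%Δp = (39.44 − 20.7)/[(20.7 + 39.44)/2] = 18.74/30.07 ≈ 0.6232.
Arc elasticity E = %ΔQ/%Δp ≈ -0.8821/0.6232 ≈ -1.42.
|E| > 1: demand is elastic over this range.

-1.42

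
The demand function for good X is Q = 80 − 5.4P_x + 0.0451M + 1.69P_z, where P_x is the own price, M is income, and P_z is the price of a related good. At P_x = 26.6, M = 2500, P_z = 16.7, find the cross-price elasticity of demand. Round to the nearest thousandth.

0.365

Q = 80 − 5.4(26.6) + 0.0451(2500) + 1.69(16.7) = 80 − 143.64 + 112.75 + 28.223 = 77.333.
∂Q/∂P_z = +1.69, so E_xy = 1.69·(16.7/77.333) ≈ 0.365.
E_xy > 0: the goods are substitutes.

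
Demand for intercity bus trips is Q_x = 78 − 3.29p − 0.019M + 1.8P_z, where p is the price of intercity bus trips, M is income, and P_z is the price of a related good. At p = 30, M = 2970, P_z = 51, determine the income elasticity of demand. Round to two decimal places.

-3.85

Evaluating quantity at (p, M, P_z) gives Q_x = 78 − 3.29(30) − 0.019(2970) + 1.8(51) = 78 − 98.7 − 56.43 + 91.8 = 14.67.
∂Q_x/∂M = −0.019, so E_I = -0.019·(2970/14.67) ≈ -3.85.
E_I < 0: inferior good.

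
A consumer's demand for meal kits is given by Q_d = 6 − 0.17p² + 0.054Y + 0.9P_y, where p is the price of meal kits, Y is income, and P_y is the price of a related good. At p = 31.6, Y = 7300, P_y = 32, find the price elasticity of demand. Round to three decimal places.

-1.310

At the given point, Q_d = 6 − 0.17(31.6)² + 0.054(7300) + 0.9(32) = 6 − 169.7552 + 394.2 + 28.8 = 259.2448.
∂Q_d/∂p = −2·0.17·p = -10.744, so E_p = -10.744·(31.6/259.2448) ≈ -1.310.
|E_p| > 1: demand is elastic.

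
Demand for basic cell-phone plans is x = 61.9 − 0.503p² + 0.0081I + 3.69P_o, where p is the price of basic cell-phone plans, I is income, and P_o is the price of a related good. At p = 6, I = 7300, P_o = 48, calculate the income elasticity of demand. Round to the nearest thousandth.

0.211

x = 61.9 − 0.503(6)² + 0.0081(7300) + 3.69(48) = 61.9 − 18.108 + 59.13 + 177.12 = 280.042.
∂x/∂I = +0.0081, so E_I = 0.0081·(7300/280.042) ≈ 0.211.
E_I ∈ (0,1): normal good (necessity).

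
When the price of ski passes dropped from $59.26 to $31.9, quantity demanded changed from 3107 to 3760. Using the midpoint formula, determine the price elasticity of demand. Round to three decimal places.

-0.317

%ΔQ = (3760 − 3107)/[(3107 + 3760)/2] = 653/3433.5 ≈ 0.1902.
%Δp = (31.9 − 59.26)/[(59.26 + 31.9)/2] = -27.36/45.58 ≈ -0.6003.
Arc elasticity E = %ΔQ/%Δp ≈ 0.1902/-0.6003 ≈ -0.317.
|E| < 1: demand is inelastic over this range.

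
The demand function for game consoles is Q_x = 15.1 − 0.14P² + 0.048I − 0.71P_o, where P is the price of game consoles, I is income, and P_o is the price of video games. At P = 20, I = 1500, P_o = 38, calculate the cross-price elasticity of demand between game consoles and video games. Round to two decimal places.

At the given point, Q_x = 15.1 − 0.14(20)² + 0.048(1500) − 0.71(38) = 15.1 − 56 + 72 − 26.98 = 4.12.
∂Q_x/∂P_o = −0.71, so E_xy = -0.71·(38/4.12) ≈ -6.55.
E_xy < 0: the goods are complements.

-6.55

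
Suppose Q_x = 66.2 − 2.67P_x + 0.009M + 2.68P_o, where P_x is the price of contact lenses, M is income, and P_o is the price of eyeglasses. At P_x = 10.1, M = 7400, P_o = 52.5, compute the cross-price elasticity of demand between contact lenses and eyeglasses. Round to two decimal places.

0.57

First evaluate Q_x: 66.2 − 2.67(10.1) + 0.009(7400) + 2.68(52.5) = 66.2 − 26.967 + 66.6 + 140.7 = 246.533.
∂Q_x/∂P_o = +2.68, so E_xy = 2.68·(52.5/246.533) ≈ 0.57.
E_xy > 0: the goods are substitutes.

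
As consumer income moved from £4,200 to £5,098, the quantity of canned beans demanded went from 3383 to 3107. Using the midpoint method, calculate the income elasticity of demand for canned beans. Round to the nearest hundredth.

-0.44

%ΔQ = (3107 − 3383)/[(3383+3107)/2] = -276/3245 ≈ -0.0851.
%ΔI = (5,098 − 4,200)/[(4,200+5,098)/2] = 898/4649 ≈ 0.1932.
E_I = %ΔQ/%ΔI ≈ -0.44.
E_I < 0: inferior good.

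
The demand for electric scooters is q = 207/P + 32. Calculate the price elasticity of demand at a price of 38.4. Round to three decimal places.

-0.144

At P = 38.4, q = 37.3906.
dq/dP = −207/P² = −0.1404.
Point elasticity E = (dq/dP)·(P/q) = -0.1404 × 38.4/37.3906 ≈ -0.144.
|E| < 1, so demand is inelastic at this price.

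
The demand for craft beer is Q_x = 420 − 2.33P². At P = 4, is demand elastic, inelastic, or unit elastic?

inelastic

At P = 4, Q_x = 382.72.
dQ_x/dP = −2·2.33·P = −18.64.
Point elasticity E = (dQ_x/dP)·(P/Q_x) = -18.64 × 4/382.72 ≈ -0.195.
|E| ≈ 0.195 < 1, so demand is inelastic.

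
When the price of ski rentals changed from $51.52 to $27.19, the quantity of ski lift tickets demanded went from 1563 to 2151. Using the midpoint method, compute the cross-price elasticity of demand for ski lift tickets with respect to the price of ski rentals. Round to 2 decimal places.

%ΔQ_x = (2151 − 1563)/[(1563+2151)/2] = 588/1857 ≈ 0.3166.
%ΔP_y = (27.19 − 51.52)/[(51.52+27.19)/2] ≈ -0.6182.
E_xy = 0.3166/-0.6182 ≈ -0.51.
E_xy < 0, so ski lift tickets and ski rentals are complements.

-0.51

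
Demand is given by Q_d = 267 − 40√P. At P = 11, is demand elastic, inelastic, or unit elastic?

inelastic

At P = 11, Q_d = 134.335.
dQ_d/dP = −40/(2√P) = −40/(2·3.3166).
Point elasticity E = (dQ_d/dP)·(P/Q_d) = -6.0302 × 11/134.335 ≈ -0.494.
|E| ≈ 0.494 < 1, so demand is inelastic.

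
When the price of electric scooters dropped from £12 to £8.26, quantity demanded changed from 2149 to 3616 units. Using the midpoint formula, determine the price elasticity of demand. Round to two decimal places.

%Δq = (3616 − 2149)/[(2149 + 3616)/2] = 1467/2882.5 ≈ 0.5089.
%ΔP = (8.26 − 12)/[(12 + 8.26)/2] = -3.74/10.13 ≈ -0.3692.
Arc elasticity E = %Δq/%ΔP ≈ 0.5089/-0.3692 ≈ -1.38.
|E| > 1: demand is elastic over this range.

-1.38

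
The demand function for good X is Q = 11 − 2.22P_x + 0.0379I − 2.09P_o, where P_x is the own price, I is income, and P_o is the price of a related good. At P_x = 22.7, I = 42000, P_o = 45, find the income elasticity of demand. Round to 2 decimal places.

Evaluating quantity at (P_x, I, P_o) gives Q = 11 − 2.22(22.7) + 0.0379(42000) − 2.09(45) = 11 − 50.394 + 1591.8 − 94.05 = 1458.356.
∂Q/∂I = +0.0379, so E_I = 0.0379·(42000/1458.356) ≈ 1.09.
E_I > 1: normal good (luxury).

1.09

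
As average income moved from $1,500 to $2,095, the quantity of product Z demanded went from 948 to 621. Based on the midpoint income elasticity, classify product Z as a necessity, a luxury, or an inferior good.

%ΔQ = (621 − 948)/[(948+621)/2] = -327/784.5 ≈ -0.4168.
%ΔY = (2,095 − 1,500)/[(1,500+2,095)/2] = 595/1797.5 ≈ 0.3310.
E_I = %ΔQ/%ΔY ≈ -1.259.
E_I < 0: inferior good.

inferior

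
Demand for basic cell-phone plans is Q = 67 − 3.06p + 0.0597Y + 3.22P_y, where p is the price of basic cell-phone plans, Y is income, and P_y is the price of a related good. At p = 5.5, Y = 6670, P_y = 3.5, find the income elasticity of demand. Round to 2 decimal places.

0.87

Substituting, Q = 67 − 3.06(5.5) + 0.0597(6670) + 3.22(3.5) = 67 − 16.83 + 398.199 + 11.27 = 459.639.
∂Q/∂Y = +0.0597, so E_I = 0.0597·(6670/459.639) ≈ 0.87.
E_I ∈ (0,1): normal good (necessity).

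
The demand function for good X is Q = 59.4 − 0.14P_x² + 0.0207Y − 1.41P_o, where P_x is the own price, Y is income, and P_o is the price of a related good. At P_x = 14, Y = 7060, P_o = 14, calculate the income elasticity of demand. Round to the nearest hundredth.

Q = 59.4 − 0.14(14)² + 0.0207(7060) − 1.41(14) = 59.4 − 27.44 + 146.142 − 19.74 = 158.362.
∂Q/∂Y = +0.0207, so E_I = 0.0207·(7060/158.362) ≈ 0.92.
E_I ∈ (0,1): normal good (necessity).

0.92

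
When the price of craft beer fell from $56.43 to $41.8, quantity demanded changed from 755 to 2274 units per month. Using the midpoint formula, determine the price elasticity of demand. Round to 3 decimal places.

-3.367

%Δq = (2274 − 755)/[(755 + 2274)/2] = 1519/1514.5 ≈ 1.0030.
%Δp = (41.8 − 56.43)/[(56.43 + 41.8)/2] = -14.63/49.115 ≈ -0.2979.
Arc elasticity E = %Δq/%Δp ≈ 1.0030/-0.2979 ≈ -3.367.
|E| > 1: demand is elastic over this range.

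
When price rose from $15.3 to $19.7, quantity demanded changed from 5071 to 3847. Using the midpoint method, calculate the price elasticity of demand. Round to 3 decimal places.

%ΔQ = (3847 − 5071)/[(5071 + 3847)/2] = -1224/4459 ≈ -0.2745.
%ΔP = (19.7 − 15.3)/[(15.3 + 19.7)/2] = 4.4/17.5 ≈ 0.2514.
Arc elasticity E = %ΔQ/%ΔP ≈ -0.2745/0.2514 ≈ -1.092.
|E| > 1: demand is elastic over this range.

-1.092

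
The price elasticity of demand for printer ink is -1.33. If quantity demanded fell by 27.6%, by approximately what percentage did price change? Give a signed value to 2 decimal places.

20.75

%ΔQ ≈ E × %ΔP ⇒ %ΔP = %ΔQ / E = (-27.6%)/(-1.33) ≈ 20.75%.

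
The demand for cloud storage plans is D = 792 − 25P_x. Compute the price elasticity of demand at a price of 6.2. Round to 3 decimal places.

-0.243

At P_x = 6.2, D = 637.
dD/dP_x = −25.
Point elasticity E = (dD/dP_x)·(P_x/D) = -25 × 6.2/637 ≈ -0.243.
|E| < 1, so demand is inelastic at this price.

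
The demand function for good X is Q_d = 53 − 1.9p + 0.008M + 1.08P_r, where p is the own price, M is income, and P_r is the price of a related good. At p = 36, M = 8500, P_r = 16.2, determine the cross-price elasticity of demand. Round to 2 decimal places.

0.25

Substituting, Q_d = 53 − 1.9(36) + 0.008(8500) + 1.08(16.2) = 53 − 68.4 + 68 + 17.496 = 70.096.
∂Q_d/∂P_r = +1.08, so E_xy = 1.08·(16.2/70.096) ≈ 0.25.
E_xy > 0: the goods are substitutes.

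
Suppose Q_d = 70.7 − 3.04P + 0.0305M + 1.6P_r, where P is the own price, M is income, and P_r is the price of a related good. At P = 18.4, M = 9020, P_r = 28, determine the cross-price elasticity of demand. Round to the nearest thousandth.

First evaluate Q_d: 70.7 − 3.04(18.4) + 0.0305(9020) + 1.6(28) = 70.7 − 55.936 + 275.11 + 44.8 = 334.674.
∂Q_d/∂P_r = +1.6, so E_xy = 1.6·(28/334.674) ≈ 0.134.
E_xy > 0: the goods are substitutes.

0.134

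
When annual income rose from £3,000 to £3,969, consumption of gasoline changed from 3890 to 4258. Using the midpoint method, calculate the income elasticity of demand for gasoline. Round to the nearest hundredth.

0.32

%ΔQ = (4258 − 3890)/[(3890+4258)/2] = 368/4074 ≈ 0.0903.
%ΔY = (3,969 − 3,000)/[(3,000+3,969)/2] = 969/3484.5 ≈ 0.2781.
E_I = %ΔQ/%ΔY ≈ 0.32.
E_I ∈ (0,1): normal good (necessity).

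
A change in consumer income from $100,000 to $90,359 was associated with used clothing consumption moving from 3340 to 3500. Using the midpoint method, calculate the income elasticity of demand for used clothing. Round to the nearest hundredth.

%ΔQ = (3500 − 3340)/[(3340+3500)/2] = 160/3420 ≈ 0.0468.
%ΔY = (90,359 − 100,000)/[(100,000+90,359)/2] = -9641/95179.5 ≈ -0.1013.
E_I = %ΔQ/%ΔY ≈ -0.46.
E_I < 0: inferior good.

-0.46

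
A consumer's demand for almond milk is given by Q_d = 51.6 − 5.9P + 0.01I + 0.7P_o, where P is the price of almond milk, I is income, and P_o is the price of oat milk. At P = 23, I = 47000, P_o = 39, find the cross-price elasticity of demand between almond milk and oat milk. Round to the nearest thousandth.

0.066

First evaluate Q_d: 51.6 − 5.9(23) + 0.01(47000) + 0.7(39) = 51.6 − 135.7 + 470 + 27.3 = 413.2.
∂Q_d/∂P_o = +0.7, so E_xy = 0.7·(39/413.2) ≈ 0.066.
E_xy > 0: the goods are substitutes.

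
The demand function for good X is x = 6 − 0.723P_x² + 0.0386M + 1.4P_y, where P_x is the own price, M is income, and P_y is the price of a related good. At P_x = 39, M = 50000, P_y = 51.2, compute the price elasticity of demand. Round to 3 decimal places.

-2.422

First evaluate x: 6 − 0.723(39)² + 0.0386(50000) + 1.4(51.2) = 6 − 1099.683 + 1930 + 71.68 = 907.997.
∂x/∂P_x = −2·0.723·P_x = -56.394, so E_p = -56.394·(39/907.997) ≈ -2.422.
|E_p| > 1: demand is elastic.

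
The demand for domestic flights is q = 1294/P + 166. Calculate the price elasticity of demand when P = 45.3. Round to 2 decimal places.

-0.15

At P = 45.3, q = 194.5651.
dq/dP = −1294/P² = −0.6306.
Point elasticity E = (dq/dP)·(P/q) = -0.6306 × 45.3/194.5651 ≈ -0.15.
|E| < 1, so demand is inelastic at this price.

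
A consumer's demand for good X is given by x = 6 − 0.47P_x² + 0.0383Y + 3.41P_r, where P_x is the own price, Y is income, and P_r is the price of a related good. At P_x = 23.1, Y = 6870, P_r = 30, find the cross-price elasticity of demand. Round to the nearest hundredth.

Substituting, x = 6 − 0.47(23.1)² + 0.0383(6870) + 3.41(30) = 6 − 250.7967 + 263.121 + 102.3 = 120.6243.
∂x/∂P_r = +3.41, so E_xy = 3.41·(30/120.6243) ≈ 0.85.
E_xy > 0: the goods are substitutes.

0.85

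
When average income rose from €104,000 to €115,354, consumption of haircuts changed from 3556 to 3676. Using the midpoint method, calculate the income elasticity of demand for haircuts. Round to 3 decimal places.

0.321

%ΔQ = (3676 − 3556)/[(3556+3676)/2] = 120/3616 ≈ 0.0332.
%ΔM = (115,354 − 104,000)/[(104,000+115,354)/2] = 11354/109677 ≈ 0.1035.
E_I = %ΔQ/%ΔM ≈ 0.321.
E_I ∈ (0,1): normal good (necessity).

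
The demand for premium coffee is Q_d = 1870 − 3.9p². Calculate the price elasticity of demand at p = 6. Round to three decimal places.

-0.162

At p = 6, Q_d = 1729.6.
dQ_d/dp = −2·3.9·p = −46.8.
Point elasticity E = (dQ_d/dp)·(p/Q_d) = -46.8 × 6/1729.6 ≈ -0.162.
|E| < 1, so demand is inelastic at this price.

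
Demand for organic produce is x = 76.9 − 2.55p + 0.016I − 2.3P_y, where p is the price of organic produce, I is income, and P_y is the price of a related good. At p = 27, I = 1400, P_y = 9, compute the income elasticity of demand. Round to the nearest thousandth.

x = 76.9 − 2.55(27) + 0.016(1400) − 2.3(9) = 76.9 − 68.85 + 22.4 − 20.7 = 9.75.
∂x/∂I = +0.016, so E_I = 0.016·(1400/9.75) ≈ 2.297.
E_I > 1: normal good (luxury).

2.297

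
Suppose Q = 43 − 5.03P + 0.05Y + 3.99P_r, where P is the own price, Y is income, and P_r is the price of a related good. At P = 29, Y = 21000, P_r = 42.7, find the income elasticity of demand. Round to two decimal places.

0.94

Evaluating quantity at (P, Y, P_r) gives Q = 43 − 5.03(29) + 0.05(21000) + 3.99(42.7) = 43 − 145.87 + 1050 + 170.373 = 1117.503.
∂Q/∂Y = +0.05, so E_I = 0.05·(21000/1117.503) ≈ 0.94.
E_I ∈ (0,1): normal good (necessity).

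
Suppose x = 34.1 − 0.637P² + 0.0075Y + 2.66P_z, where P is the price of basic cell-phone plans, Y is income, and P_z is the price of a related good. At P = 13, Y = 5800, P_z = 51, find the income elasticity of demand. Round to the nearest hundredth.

At the given point, x = 34.1 − 0.637(13)² + 0.0075(5800) + 2.66(51) = 34.1 − 107.653 + 43.5 + 135.66 = 105.607.
∂x/∂Y = +0.0075, so E_I = 0.0075·(5800/105.607) ≈ 0.41.
E_I ∈ (0,1): normal good (necessity).

0.41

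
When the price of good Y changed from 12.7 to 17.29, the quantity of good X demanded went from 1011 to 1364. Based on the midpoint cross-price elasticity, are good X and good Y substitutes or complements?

%ΔQ_x = (1364 − 1011)/[(1011+1364)/2] = 353/1187.5 ≈ 0.2973.
%ΔP_y = (17.29 − 12.7)/[(12.7+17.29)/2] ≈ 0.3061.
E_xy = 0.2973/0.3061 ≈ 0.971.
E_xy > 0, so the goods are substitutes.

substitutes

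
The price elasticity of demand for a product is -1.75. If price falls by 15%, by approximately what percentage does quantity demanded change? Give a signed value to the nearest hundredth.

%ΔQ ≈ E × %ΔP = (-1.75) × (-15%) = 26.25%.

26.25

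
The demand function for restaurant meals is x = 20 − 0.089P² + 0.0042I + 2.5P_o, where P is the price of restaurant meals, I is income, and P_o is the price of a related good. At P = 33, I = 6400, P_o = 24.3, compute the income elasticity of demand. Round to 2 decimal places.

2.51

Substituting, x = 20 − 0.089(33)² + 0.0042(6400) + 2.5(24.3) = 20 − 96.921 + 26.88 + 60.75 = 10.709.
∂x/∂I = +0.0042, so E_I = 0.0042·(6400/10.709) ≈ 2.51.
E_I > 1: normal good (luxury).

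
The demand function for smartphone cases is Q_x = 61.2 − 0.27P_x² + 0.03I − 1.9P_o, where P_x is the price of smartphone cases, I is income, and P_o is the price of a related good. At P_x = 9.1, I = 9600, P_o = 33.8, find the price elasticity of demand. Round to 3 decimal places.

Q_x = 61.2 − 0.27(9.1)² + 0.03(9600) − 1.9(33.8) = 61.2 − 22.3587 + 288 − 64.22 = 262.6213.
∂Q_x/∂P_x = −2·0.27·P_x = -4.914, so E_p = -4.914·(9.1/262.6213) ≈ -0.170.
|E_p| < 1: demand is inelastic.

-0.170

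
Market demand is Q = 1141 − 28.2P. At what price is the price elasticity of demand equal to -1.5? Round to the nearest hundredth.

Set −bP/(a − bP) = −1.5 ⇒ bP = 1.5(a − bP) ⇒ bP(1+1.5) = 1.5·a.
P = 1.5·1141/(28.2·2.5) ≈ 24.28.

24.28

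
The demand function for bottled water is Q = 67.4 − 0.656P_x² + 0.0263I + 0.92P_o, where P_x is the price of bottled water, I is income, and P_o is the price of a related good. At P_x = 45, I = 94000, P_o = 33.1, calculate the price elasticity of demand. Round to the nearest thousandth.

-2.140

At the given point, Q = 67.4 − 0.656(45)² + 0.0263(94000) + 0.92(33.1) = 67.4 − 1328.4 + 2472.2 + 30.452 = 1241.652.
∂Q/∂P_x = −2·0.656·P_x = -59.04, so E_p = -59.04·(45/1241.652) ≈ -2.140.
|E_p| > 1: demand is elastic.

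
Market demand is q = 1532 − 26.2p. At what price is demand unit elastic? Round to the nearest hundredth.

29.24

For linear demand q = a − bp, E = −bp/(a − bp). |E| = 1 ⇒ bp = a − bp ⇒ p = a/(2b).
p = 1532/(2·26.2) ≈ 29.24.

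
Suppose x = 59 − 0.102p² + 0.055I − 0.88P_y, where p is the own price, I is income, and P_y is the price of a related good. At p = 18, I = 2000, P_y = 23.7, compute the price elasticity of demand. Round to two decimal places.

-0.57

At the given point, x = 59 − 0.102(18)² + 0.055(2000) − 0.88(23.7) = 59 − 33.048 + 110 − 20.856 = 115.096.
∂x/∂p = −2·0.102·p = -3.672, so E_p = -3.672·(18/115.096) ≈ -0.57.
|E_p| < 1: demand is inelastic.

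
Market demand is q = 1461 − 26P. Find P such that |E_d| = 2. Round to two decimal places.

37.46

Set −bP/(a − bP) = −2 ⇒ bP = 2(a − bP) ⇒ bP(1+2) = 2·a.
P = 2·1461/(26·3) ≈ 37.46.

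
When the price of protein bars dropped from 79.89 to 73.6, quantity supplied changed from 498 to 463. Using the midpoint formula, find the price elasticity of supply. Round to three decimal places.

0.889

%ΔQ = (463 − 498)/[(498 + 463)/2] = -35/480.5 ≈ -0.0728.
%ΔP = (73.6 − 79.89)/[(79.89 + 73.6)/2] = -6.29/76.745 ≈ -0.0820.
Arc elasticity E = %ΔQ/%ΔP ≈ -0.0728/-0.0820 ≈ 0.889.
|E| < 1: supply is inelastic over this range.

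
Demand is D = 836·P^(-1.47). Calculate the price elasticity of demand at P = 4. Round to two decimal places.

-1.47

For a Cobb–Douglas (constant-elasticity) form D = A·P^α·…, the elasticity with respect to P equals the exponent α at every point.
Here the exponent on P is -1.47, so the price elasticity of demand is -1.47.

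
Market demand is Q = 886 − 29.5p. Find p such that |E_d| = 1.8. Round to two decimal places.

Set −bp/(a − bp) = −1.8 ⇒ bp = 1.8(a − bp) ⇒ bp(1+1.8) = 1.8·a.
p = 1.8·886/(29.5·2.8) ≈ 19.31.

19.31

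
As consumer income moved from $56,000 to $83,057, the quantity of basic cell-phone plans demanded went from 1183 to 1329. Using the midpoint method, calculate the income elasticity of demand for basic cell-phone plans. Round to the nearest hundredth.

0.30

%ΔQ = (1329 − 1183)/[(1183+1329)/2] = 146/1256 ≈ 0.1162.
%ΔI = (83,057 − 56,000)/[(56,000+83,057)/2] = 27057/69528.5 ≈ 0.3891.
E_I = %ΔQ/%ΔI ≈ 0.30.
E_I ∈ (0,1): normal good (necessity).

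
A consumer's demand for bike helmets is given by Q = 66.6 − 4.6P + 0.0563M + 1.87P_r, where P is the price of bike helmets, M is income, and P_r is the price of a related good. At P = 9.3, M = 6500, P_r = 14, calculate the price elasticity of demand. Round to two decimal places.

Evaluating quantity at (P, M, P_r) gives Q = 66.6 − 4.6(9.3) + 0.0563(6500) + 1.87(14) = 66.6 − 42.78 + 365.95 + 26.18 = 415.95.
∂Q/∂P = −4.6, so E_p = (−4.6)·(9.3/415.95) ≈ -0.10.
|E_p| < 1: demand is inelastic.

-0.10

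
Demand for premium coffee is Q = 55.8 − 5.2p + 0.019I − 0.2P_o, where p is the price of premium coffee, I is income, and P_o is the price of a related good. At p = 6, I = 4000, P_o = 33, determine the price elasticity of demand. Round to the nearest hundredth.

Substituting, Q = 55.8 − 5.2(6) + 0.019(4000) − 0.2(33) = 55.8 − 31.2 + 76 − 6.6 = 94.
∂Q/∂p = −5.2, so E_p = (−5.2)·(6/94) ≈ -0.33.
|E_p| < 1: demand is inelastic.

-0.33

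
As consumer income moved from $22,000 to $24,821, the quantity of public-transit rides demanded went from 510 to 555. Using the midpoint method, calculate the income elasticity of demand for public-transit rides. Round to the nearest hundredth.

%ΔQ = (555 − 510)/[(510+555)/2] = 45/532.5 ≈ 0.0845.
%ΔY = (24,821 − 22,000)/[(22,000+24,821)/2] = 2821/23410.5 ≈ 0.1205.
E_I = %ΔQ/%ΔY ≈ 0.70.
E_I ∈ (0,1): normal good (necessity).

0.70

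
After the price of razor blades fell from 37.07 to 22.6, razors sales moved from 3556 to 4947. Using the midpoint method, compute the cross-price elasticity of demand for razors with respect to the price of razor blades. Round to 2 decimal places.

-0.67

%ΔQ_x = (4947 − 3556)/[(3556+4947)/2] = 1391/4251.5 ≈ 0.3272.
%ΔP_y = (22.6 − 37.07)/[(37.07+22.6)/2] ≈ -0.4850.
E_xy = 0.3272/-0.4850 ≈ -0.67.
E_xy < 0, so razors and razor blades are complements.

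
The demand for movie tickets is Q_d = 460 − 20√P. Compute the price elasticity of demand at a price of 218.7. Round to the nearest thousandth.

At P = 218.7, Q_d = 164.2298.
dQ_d/dP = −20/(2√P) = −20/(2·14.7885).
Point elasticity E = (dQ_d/dP)·(P/Q_d) = -0.6762 × 218.7/164.2298 ≈ -0.900.
|E| < 1, so demand is inelastic at this price.

-0.900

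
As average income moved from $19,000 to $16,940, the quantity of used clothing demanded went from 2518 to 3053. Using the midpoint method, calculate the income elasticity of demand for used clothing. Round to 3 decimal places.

-1.675

%ΔQ = (3053 − 2518)/[(2518+3053)/2] = 535/2785.5 ≈ 0.1921.
%ΔI = (16,940 − 19,000)/[(19,000+16,940)/2] = -2060/17970 ≈ -0.1146.
E_I = %ΔQ/%ΔI ≈ -1.675.
E_I < 0: inferior good.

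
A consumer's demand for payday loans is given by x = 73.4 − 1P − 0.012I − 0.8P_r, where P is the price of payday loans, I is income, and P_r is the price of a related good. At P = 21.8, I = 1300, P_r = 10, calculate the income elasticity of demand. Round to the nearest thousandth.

Evaluating quantity at (P, I, P_r) gives x = 73.4 − 1(21.8) − 0.012(1300) − 0.8(10) = 73.4 − 21.8 − 15.6 − 8 = 28.
∂x/∂I = −0.012, so E_I = -0.012·(1300/28) ≈ -0.557.
E_I < 0: inferior good.

-0.557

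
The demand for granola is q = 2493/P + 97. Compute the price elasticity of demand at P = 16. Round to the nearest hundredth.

At P = 16, q = 252.8125.
dq/dP = −2493/P² = −9.7383.
Point elasticity E = (dq/dP)·(P/q) = -9.7383 × 16/252.8125 ≈ -0.62.
|E| < 1, so demand is inelastic at this price.

-0.62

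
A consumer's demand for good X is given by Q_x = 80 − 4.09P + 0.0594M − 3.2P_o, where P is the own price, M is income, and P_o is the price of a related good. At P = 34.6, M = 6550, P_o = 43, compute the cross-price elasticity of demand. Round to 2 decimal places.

-0.72

Q_x = 80 − 4.09(34.6) + 0.0594(6550) − 3.2(43) = 80 − 141.514 + 389.07 − 137.6 = 189.956.
∂Q_x/∂P_o = −3.2, so E_xy = -3.2·(43/189.956) ≈ -0.72.
E_xy < 0: the goods are complements.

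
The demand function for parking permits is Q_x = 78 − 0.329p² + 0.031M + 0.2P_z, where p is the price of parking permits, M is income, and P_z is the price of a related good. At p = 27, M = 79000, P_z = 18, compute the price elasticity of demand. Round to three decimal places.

Evaluating quantity at (p, M, P_z) gives Q_x = 78 − 0.329(27)² + 0.031(79000) + 0.2(18) = 78 − 239.841 + 2449 + 3.6 = 2290.759.
∂Q_x/∂p = −2·0.329·p = -17.766, so E_p = -17.766·(27/2290.759) ≈ -0.209.
|E_p| < 1: demand is inelastic.

-0.209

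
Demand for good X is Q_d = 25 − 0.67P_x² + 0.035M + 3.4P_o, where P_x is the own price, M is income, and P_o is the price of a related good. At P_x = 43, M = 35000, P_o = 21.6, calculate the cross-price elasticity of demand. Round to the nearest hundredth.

0.87

First evaluate Q_d: 25 − 0.67(43)² + 0.035(35000) + 3.4(21.6) = 25 − 1238.83 + 1225 + 73.44 = 84.61.
∂Q_d/∂P_o = +3.4, so E_xy = 3.4·(21.6/84.61) ≈ 0.87.
E_xy > 0: the goods are substitutes.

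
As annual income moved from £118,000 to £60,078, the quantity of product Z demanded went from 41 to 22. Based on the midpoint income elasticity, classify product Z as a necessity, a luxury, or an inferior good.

necessity

%ΔQ = (22 − 41)/[(41+22)/2] = -19/31.5 ≈ -0.6032.
%ΔI = (60,078 − 118,000)/[(118,000+60,078)/2] = -57922/89039 ≈ -0.6505.
E_I = %ΔQ/%ΔI ≈ 0.927.
E_I ∈ (0,1): normal good (necessity).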